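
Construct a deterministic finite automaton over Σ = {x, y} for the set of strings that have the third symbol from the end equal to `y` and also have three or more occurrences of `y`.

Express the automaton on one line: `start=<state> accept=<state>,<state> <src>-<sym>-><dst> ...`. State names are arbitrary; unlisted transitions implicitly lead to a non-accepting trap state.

start=s0 accept=s6,s9,s10,s13 s0-x->s0 s0-y->s1 s1-x->s2 s1-y->s3 s2-x->s2 s2-y->s4 s3-x->s5 s3-y->s6 s4-x->s5 s4-y->s7 s5-x->s8 s5-y->s9 s6-x->s10 s6-y->s6 s7-x->s10 s7-y->s6 s8-x->s8 s8-y->s11 s9-x->s12 s9-y->s7 s10-x->s13 s10-y->s9 s11-x->s12 s11-y->s7 s12-x->s13 s12-y->s9 s13-x->s8 s13-y->s11

Run two small machines in parallel and take their product. One (15 states) tracks the last 3 symbols read; the other (5 states) tracks the count of `y`s, saturating at 4. Each combined state is a pair, one component from each; accept when both components accept. Minimizing collapses redundant product states.
A 14-state machine:
          x    y  
>  s0     s0   s1 
   s1     s2   s3 
   s2     s2   s4 
   s3     s5   s6 
   s4     s5   s7 
   s5     s8   s9 
 * s6    s10   s6 
   s7    s10   s6 
   s8     s8  s11 
 * s9    s12   s7 
 * s10   s13   s9 
   s11   s12   s7 
   s12   s13   s9 
 * s13    s8  s11 
(> = start, * = accepting)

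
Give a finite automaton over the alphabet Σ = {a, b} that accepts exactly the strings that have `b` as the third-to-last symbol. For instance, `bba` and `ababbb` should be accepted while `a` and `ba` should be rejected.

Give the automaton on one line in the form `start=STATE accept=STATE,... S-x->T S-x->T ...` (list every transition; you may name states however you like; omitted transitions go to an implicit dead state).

A DFA must remember the last 3 symbols (since which symbol is third-to-last isn't known until the input ends). Use one state per possible window of the last ≤3 symbols; accept from those whose window starts with `b`.
With 15 states:
          a    b  
>  s0     s1   s2 
   s1     s3   s4 
   s2     s5   s6 
   s3     s7   s8 
   s4     s9  s10 
   s5    s11  s12 
   s6    s13  s14 
   s7     s7   s8 
   s8     s9  s10 
   s9    s11  s12 
   s10   s13  s14 
 * s11    s7   s8 
 * s12    s9  s10 
 * s13   s11  s12 
 * s14   s13  s14 
(> = start, * = accepting)

start=s0 accept=s11,s12,s13,s14 s0-a->s1 s0-b->s2 s1-a->s3 s1-b->s4 s2-a->s5 s2-b->s6 s3-a->s7 s3-b->s8 s4-a->s9 s4-b->s10 s5-a->s11 s5-b->s12 s6-a->s13 s6-b->s14 s7-a->s7 s7-b->s8 s8-a->s9 s8-b->s10 s9-a->s11 s9-b->s12 s10-a->s13 s10-b->s14 s11-a->s7 s11-b->s8 s12-a->s9 s12-b->s10 s13-a->s11 s13-b->s12 s14-a->s13 s14-b->s14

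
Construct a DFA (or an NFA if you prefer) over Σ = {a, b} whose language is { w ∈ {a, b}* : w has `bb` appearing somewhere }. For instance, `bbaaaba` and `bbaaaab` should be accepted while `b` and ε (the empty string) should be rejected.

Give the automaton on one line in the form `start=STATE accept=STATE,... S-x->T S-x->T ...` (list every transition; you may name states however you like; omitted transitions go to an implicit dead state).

Track how much of `bb` has been matched so far: state s0 is no progress, s2 is the absorbing accept state reached once `bb` has occurred. Intermediate states record partial matches; on a mismatch, fall back to the longest reusable overlap.
With 3 states:
        a   b  
>  s0   s0  s1 
   s1   s0  s2 
 * s2   s2  s2 
(> = start, * = accepting)

start=s0 accept=s2 s0-a->s0 s0-b->s1 s1-a->s0 s1-b->s2 s2-a->s2 s2-b->s2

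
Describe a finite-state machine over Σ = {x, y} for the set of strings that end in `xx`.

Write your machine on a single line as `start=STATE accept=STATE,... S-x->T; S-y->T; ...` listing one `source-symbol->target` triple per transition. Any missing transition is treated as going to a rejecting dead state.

start=s0; accept=s2; s0-x->s1; s0-y->s0; s1-x->s2; s1-y->s0; s2-x->s2; s2-y->s0

Let each state record the length of the longest suffix of the input read so far that is also a prefix of `xx`. s1 means the last symbol is `x`; s2 means the last 2 symbols are `xx`. Accept only at s2, where the string currently ends in `xx`.
        x   y  
>  s0   s1  s0 
   s1   s2  s0 
 * s2   s2  s0 
(> = start, * = accepting)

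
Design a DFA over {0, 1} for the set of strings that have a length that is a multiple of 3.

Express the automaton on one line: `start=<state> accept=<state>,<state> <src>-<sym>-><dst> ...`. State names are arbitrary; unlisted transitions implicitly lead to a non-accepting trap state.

Only the length mod 3 matters, so use a 3-cycle: from any state, every input symbol moves to the next state, wrapping C back to A. Mark A accepting.
A 3-state machine:
       0  1 
>* A   B  B 
   B   C  C 
   C   A  A 
(> = start, * = accepting)

start=A accept=A A-0->B A-1->B B-0->C B-1->C C-0->A C-1->A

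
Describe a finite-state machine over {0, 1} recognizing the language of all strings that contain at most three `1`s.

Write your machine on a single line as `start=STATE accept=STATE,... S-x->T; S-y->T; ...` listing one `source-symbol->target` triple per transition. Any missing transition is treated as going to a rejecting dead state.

Count `1`s, saturating at 4: states A through D mean 0 through 3 `1`s seen; E means more than 3. Each `1` increments (capped at E); other symbols loop. Accept from {A, B, C, D}.
A 5-state machine:
       0  1 
>* A   A  B 
 * B   B  C 
 * C   C  D 
 * D   D  E 
   E   E  E 
(> = start, * = accepting)

start=A; accept=A,B,C,D; A-0->A; A-1->B; B-0->B; B-1->C; C-0->C; C-1->D; D-0->D; D-1->E; E-0->E; E-1->E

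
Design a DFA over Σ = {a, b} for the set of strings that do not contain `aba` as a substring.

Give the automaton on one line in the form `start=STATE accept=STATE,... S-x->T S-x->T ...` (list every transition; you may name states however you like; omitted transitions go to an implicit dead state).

start=q0 accept=q0,q1,q2 q0-a->q1 q0-b->q0 q1-a->q1 q1-b->q2 q2-a->q3 q2-b->q0 q3-a->q3 q3-b->q3

This is the complement of 'contains `aba`'. Use the same substring-matching states — q0 through q3 holding how much of `aba` has just been matched — but flip the accepting set: everything except the trap q3 accepts.
With 4 states:
        a   b  
>* q0   q1  q0 
 * q1   q1  q2 
 * q2   q3  q0 
   q3   q3  q3 
(> = start, * = accepting)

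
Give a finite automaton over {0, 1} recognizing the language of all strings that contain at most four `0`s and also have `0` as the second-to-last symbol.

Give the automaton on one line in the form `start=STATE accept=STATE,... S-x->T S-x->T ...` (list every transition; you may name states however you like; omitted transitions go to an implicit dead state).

start=q0 accept=q3,q4,q7,q8,q11,q12,q16 q0-0->q1 q0-1->q2 q1-0->q3 q1-1->q4 q2-0->q5 q2-1->q6 q3-0->q7 q3-1->q8 q4-0->q9 q4-1->q10 q5-0->q3 q5-1->q4 q6-0->q5 q6-1->q6 q7-0->q11 q7-1->q12 q8-0->q13 q8-1->q14 q9-0->q7 q9-1->q8 q10-0->q9 q10-1->q10 q11-0->q15 q11-1->q16 q12-0->q17 q12-1->q18 q13-0->q11 q13-1->q12 q14-0->q13 q14-1->q14 q15-0->q15 q15-1->q19 q16-0->q20 q16-1->q21 q17-0->q15 q17-1->q16 q18-0->q17 q18-1->q18 q19-0->q20 q19-1->q22 q20-0->q15 q20-1->q19 q21-0->q20 q21-1->q21 q22-0->q20 q22-1->q22

Handle the two conditions separately and then intersect. The first has 6 states tracking the count of `0`s, saturating at 5; the second has 7 states tracking the last 2 symbols read. A product state is a pair (one from each), accepting exactly when both do.
          0    1  
>  q0     q1   q2 
   q1     q3   q4 
   q2     q5   q6 
 * q3     q7   q8 
 * q4     q9  q10 
   q5     q3   q4 
   q6     q5   q6 
 * q7    q11  q12 
 * q8    q13  q14 
   q9     q7   q8 
   q10    q9  q10 
 * q11   q15  q16 
 * q12   q17  q18 
   q13   q11  q12 
   q14   q13  q14 
   q15   q15  q19 
 * q16   q20  q21 
   q17   q15  q16 
   q18   q17  q18 
   q19   q20  q22 
   q20   q15  q19 
   q21   q20  q21 
   q22   q20  q22 
(> = start, * = accepting)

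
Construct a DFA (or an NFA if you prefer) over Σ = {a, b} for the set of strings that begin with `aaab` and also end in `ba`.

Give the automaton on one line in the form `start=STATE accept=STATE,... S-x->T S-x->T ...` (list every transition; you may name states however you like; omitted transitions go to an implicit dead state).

Run two small machines in parallel and take their product. The first has 6 states tracking whether the input so far still matches the prefix `aaab`; the second has 3 states tracking how much of the suffix `ba` has currently been matched. A product state is a pair (one from each), accepting exactly when both do.
With 10 states:
        a   b  
>  q0   q1  q2 
   q1   q3  q2 
   q2   q4  q2 
   q3   q5  q2 
   q4   q6  q2 
   q5   q6  q7 
   q6   q6  q2 
   q7   q8  q7 
 * q8   q9  q7 
   q9   q9  q7 
(> = start, * = accepting)

start=q0 accept=q8 q0-a->q1 q0-b->q2 q1-a->q3 q1-b->q2 q2-a->q4 q2-b->q2 q3-a->q5 q3-b->q2 q4-a->q6 q4-b->q2 q5-a->q6 q5-b->q7 q6-a->q6 q6-b->q2 q7-a->q8 q7-b->q7 q8-a->q9 q8-b->q7 q9-a->q9 q9-b->q7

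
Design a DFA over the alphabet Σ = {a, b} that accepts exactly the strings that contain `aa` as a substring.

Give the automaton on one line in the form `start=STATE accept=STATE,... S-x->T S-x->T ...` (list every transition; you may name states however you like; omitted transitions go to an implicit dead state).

start=s0 accept=s2 s0-a->s1 s0-b->s0 s1-a->s2 s1-b->s0 s2-a->s2 s2-b->s2

States s0..s1 record the length of the longest prefix of `aa` that matches the current input suffix. Reaching s2 means `aa` has been seen, and we stay there forever. Accept from s2.
3 states suffice.
        a   b  
>  s0   s1  s0 
   s1   s2  s0 
 * s2   s2  s2 
(> = start, * = accepting)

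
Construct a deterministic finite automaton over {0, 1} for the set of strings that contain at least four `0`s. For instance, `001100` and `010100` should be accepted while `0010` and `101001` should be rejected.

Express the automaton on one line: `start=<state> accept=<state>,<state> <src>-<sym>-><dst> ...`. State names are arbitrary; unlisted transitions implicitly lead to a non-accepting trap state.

start=S0 accept=S4,S5 S0-0->S1 S0-1->S0 S1-0->S2 S1-1->S1 S2-0->S3 S2-1->S2 S3-0->S4 S3-1->S3 S4-0->S5 S4-1->S4 S5-0->S5 S5-1->S5

Only the number of `0`s matters, and only up to 5. Make a chain S0 → S1 → S2 → S3 → S4 → S5 advanced by each `0` (with S5 absorbing); every other symbol self-loops. The accepting set is {S4, S5}.
A 6-state machine:
        0   1  
>  S0   S1  S0 
   S1   S2  S1 
   S2   S3  S2 
   S3   S4  S3 
 * S4   S5  S4 
 * S5   S5  S5 
(> = start, * = accepting)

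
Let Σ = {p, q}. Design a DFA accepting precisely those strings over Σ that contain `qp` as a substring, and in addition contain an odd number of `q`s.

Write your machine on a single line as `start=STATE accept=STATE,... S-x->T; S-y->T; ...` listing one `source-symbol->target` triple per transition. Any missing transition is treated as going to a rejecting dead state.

start=S0; accept=S2; S0-p->S0; S0-q->S1; S1-p->S2; S1-q->S3; S2-p->S2; S2-q->S4; S3-p->S4; S3-q->S1; S4-p->S4; S4-q->S2

Run two small machines in parallel and take their product. The first has 3 states tracking whether and how much of `qp` has been seen; the second has 2 states tracking the count of `q`s modulo 2. A product state is a pair (one from each), accepting exactly when both do.
With 5 states:
        p   q  
>  S0   S0  S1 
   S1   S2  S3 
 * S2   S2  S4 
   S3   S4  S1 
   S4   S4  S2 
(> = start, * = accepting)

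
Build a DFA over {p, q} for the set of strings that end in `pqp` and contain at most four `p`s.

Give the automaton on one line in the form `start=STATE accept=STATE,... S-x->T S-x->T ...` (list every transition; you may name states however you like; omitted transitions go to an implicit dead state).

start=A accept=G,K,M A-p->B A-q->A B-p->C B-q->D C-p->E C-q->F D-p->G D-q->H E-p->I E-q->J F-p->K F-q->L G-p->E G-q->F H-p->C H-q->H I-p->I I-q->I J-p->M J-q->I K-p->I K-q->J L-p->E L-q->L M-p->I M-q->I

Run two small machines in parallel and take their product. The first has 4 states tracking how much of the suffix `pqp` has currently been matched; the second has 6 states tracking the count of `p`s, saturating at 5. A product state is a pair (one from each), accepting exactly when both do. After merging equivalent states the machine shrinks.
A 13-state machine:
       p  q 
>  A   B  A 
   B   C  D 
   C   E  F 
   D   G  H 
   E   I  J 
   F   K  L 
 * G   E  F 
   H   C  H 
   I   I  I 
   J   M  I 
 * K   I  J 
   L   E  L 
 * M   I  I 
(> = start, * = accepting)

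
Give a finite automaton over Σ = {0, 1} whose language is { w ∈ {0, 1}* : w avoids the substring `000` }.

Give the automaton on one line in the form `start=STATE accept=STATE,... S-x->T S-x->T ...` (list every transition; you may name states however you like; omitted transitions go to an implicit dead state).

start=q0 accept=q0,q1,q2 q0-0->q1 q0-1->q0 q1-0->q2 q1-1->q0 q2-0->q3 q2-1->q0 q3-0->q3 q3-1->q3

Track partial matches of the forbidden pattern `000`. State q3 is a dead state reached once `000` has occurred; every other state accepts. q0 means no part of `000` is currently matched.
A 4-state machine:
        0   1  
>* q0   q1  q0 
 * q1   q2  q0 
 * q2   q3  q0 
   q3   q3  q3 
(> = start, * = accepting)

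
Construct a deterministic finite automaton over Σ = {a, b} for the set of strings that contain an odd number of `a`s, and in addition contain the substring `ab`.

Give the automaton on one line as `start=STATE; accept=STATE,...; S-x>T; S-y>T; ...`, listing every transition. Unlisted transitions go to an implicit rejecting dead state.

Run two small machines in parallel and take their product. The first has 2 states tracking the count of `a`s modulo 2; the second has 3 states tracking whether and how much of `ab` has been seen. A product state is a pair (one from each), accepting exactly when both do.
5 states suffice.
        a   b  
>  q0   q1  q0 
   q1   q2  q3 
   q2   q1  q4 
 * q3   q4  q3 
   q4   q3  q4 
(> = start, * = accepting)

start=q0; accept=q3; q0-a>q1; q0-b>q0; q1-a>q2; q1-b>q3; q2-a>q1; q2-b>q4; q3-a>q4; q3-b>q3; q4-a>q3; q4-b>q4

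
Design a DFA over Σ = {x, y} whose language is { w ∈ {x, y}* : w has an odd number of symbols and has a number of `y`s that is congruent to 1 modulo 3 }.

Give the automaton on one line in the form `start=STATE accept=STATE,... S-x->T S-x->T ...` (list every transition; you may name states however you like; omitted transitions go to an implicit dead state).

Handle the two conditions separately and then intersect. One (2 states) tracks the input length modulo 2; the other (3 states) tracks the count of `y`s modulo 3. Each combined state is a pair, one component from each; accept when both components accept.
A 6-state machine:
        x   y  
>  S0   S1  S2 
   S1   S0  S3 
 * S2   S3  S4 
   S3   S2  S5 
   S4   S5  S1 
   S5   S4  S0 
(> = start, * = accepting)

start=S0 accept=S2 S0-x->S1 S0-y->S2 S1-x->S0 S1-y->S3 S2-x->S3 S2-y->S4 S3-x->S2 S3-y->S5 S4-x->S5 S4-y->S1 S5-x->S4 S5-y->S0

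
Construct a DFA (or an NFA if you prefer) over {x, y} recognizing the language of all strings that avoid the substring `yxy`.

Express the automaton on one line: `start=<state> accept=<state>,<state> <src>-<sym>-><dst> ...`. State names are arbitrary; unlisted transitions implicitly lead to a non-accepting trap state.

start=A accept=A,B,C A-x->A A-y->B B-x->C B-y->B C-x->A C-y->D D-x->D D-y->D

This is the complement of 'contains `yxy`'. Use the same substring-matching states — A through D holding how much of `yxy` has just been matched — but flip the accepting set: everything except the trap D accepts.
       x  y 
>* A   A  B 
 * B   C  B 
 * C   A  D 
   D   D  D 
(> = start, * = accepting)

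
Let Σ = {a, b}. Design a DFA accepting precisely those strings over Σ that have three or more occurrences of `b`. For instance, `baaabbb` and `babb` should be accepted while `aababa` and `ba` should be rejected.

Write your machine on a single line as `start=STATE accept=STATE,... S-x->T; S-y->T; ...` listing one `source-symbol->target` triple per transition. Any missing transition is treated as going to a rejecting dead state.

Only the number of `b`s matters, and only up to 4. Make a chain S0 → S1 → S2 → S3 → S4 advanced by each `b` (with S4 absorbing); every other symbol self-loops. The accepting set is {S3, S4}.
With 5 states:
        a   b  
>  S0   S0  S1 
   S1   S1  S2 
   S2   S2  S3 
 * S3   S3  S4 
 * S4   S4  S4 
(> = start, * = accepting)

start=S0; accept=S3,S4; S0-a->S0; S0-b->S1; S1-a->S1; S1-b->S2; S2-a->S2; S2-b->S3; S3-a->S3; S3-b->S4; S4-a->S4; S4-b->S4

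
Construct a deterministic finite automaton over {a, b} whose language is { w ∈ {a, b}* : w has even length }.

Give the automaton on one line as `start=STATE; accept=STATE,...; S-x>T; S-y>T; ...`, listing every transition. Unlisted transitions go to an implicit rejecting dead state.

Only the length mod 2 matters, so use a 2-cycle: from any state, every input symbol moves to the next state, wrapping s1 back to s0. Mark s0 accepting.
With 2 states:
        a   b  
>* s0   s1  s1 
   s1   s0  s0 
(> = start, * = accepting)

start=s0; accept=s0; s0-a>s1; s0-b>s1; s1-a>s0; s1-b>s0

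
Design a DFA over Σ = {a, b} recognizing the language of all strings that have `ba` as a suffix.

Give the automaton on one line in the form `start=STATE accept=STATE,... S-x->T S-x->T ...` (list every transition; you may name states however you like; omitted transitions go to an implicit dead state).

Remember how much of `ba` the current input suffix matches. State S0 means no match yet; S1 means the last symbol is `b`; S2 means the last 2 symbols are `ba`. Only S2 accepts. On a mismatch, fall back to the longest proper suffix that is still a prefix of `ba`.
3 states suffice.
        a   b  
>  S0   S0  S1 
   S1   S2  S1 
 * S2   S0  S1 
(> = start, * = accepting)

start=S0 accept=S2 S0-a->S0 S0-b->S1 S1-a->S2 S1-b->S1 S2-a->S0 S2-b->S1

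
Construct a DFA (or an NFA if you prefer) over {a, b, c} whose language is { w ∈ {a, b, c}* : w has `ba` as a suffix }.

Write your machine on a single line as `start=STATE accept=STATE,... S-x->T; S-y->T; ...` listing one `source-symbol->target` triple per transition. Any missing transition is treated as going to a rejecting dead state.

Remember how much of `ba` the current input suffix matches. State s0 means no match yet; s1 means the last symbol is `b`; s2 means the last 2 symbols are `ba`. Only s2 accepts. On a mismatch, fall back to the longest proper suffix that is still a prefix of `ba`.
        a   b   c  
>  s0   s0  s1  s0 
   s1   s2  s1  s0 
 * s2   s0  s1  s0 
(> = start, * = accepting)

start=s0; accept=s2; s0-a->s0; s0-b->s1; s0-c->s0; s1-a->s2; s1-b->s1; s1-c->s0; s2-a->s0; s2-b->s1; s2-c->s0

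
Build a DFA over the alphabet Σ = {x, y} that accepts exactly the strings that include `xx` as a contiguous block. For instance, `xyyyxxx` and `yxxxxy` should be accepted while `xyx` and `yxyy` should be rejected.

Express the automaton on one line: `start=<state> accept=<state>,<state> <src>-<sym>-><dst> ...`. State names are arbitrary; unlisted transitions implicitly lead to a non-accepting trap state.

start=q0 accept=q2 q0-x->q1 q0-y->q0 q1-x->q2 q1-y->q0 q2-x->q2 q2-y->q2

States q0..q1 record the length of the longest prefix of `xx` that matches the current input suffix. Reaching q2 means `xx` has been seen, and we stay there forever. Accept from q2.
With 3 states:
        x   y  
>  q0   q1  q0 
   q1   q2  q0 
 * q2   q2  q2 
(> = start, * = accepting)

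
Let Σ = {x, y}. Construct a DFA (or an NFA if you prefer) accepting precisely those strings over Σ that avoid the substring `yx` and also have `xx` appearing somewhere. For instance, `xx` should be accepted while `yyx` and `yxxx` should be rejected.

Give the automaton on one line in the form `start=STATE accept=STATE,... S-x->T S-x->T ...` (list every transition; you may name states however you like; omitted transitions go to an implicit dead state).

start=q0 accept=q3,q5 q0-x->q1 q0-y->q2 q1-x->q3 q1-y->q2 q2-x->q4 q2-y->q2 q3-x->q3 q3-y->q5 q4-x->q6 q4-y->q7 q5-x->q6 q5-y->q5 q6-x->q6 q6-y->q6 q7-x->q4 q7-y->q7

Run two small machines in parallel and take their product. One (3 states) tracks partial matches of the forbidden pattern `yx`; the other (3 states) tracks whether and how much of `xx` has been seen. Each combined state is a pair, one component from each; accept when both components accept.
8 states suffice.
        x   y  
>  q0   q1  q2 
   q1   q3  q2 
   q2   q4  q2 
 * q3   q3  q5 
   q4   q6  q7 
 * q5   q6  q5 
   q6   q6  q6 
   q7   q4  q7 
(> = start, * = accepting)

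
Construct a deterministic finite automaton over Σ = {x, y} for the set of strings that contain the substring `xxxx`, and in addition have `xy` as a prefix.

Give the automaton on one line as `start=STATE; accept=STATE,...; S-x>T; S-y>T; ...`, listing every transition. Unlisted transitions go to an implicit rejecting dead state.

start=A; accept=L; A-x>B; A-y>C; B-x>D; B-y>E; C-x>F; C-y>C; D-x>G; D-y>C; E-x>H; E-y>E; F-x>D; F-y>C; G-x>I; G-y>C; H-x>J; H-y>E; I-x>I; I-y>I; J-x>K; J-y>E; K-x>L; K-y>E; L-x>L; L-y>L

Handle the two conditions separately and then intersect. The first has 5 states tracking whether and how much of `xxxx` has been seen; the second has 4 states tracking whether the input so far still matches the prefix `xy`. A product state is a pair (one from each), accepting exactly when both do.
12 states suffice.
       x  y 
>  A   B  C 
   B   D  E 
   C   F  C 
   D   G  C 
   E   H  E 
   F   D  C 
   G   I  C 
   H   J  E 
   I   I  I 
   J   K  E 
   K   L  E 
 * L   L  L 
(> = start, * = accepting)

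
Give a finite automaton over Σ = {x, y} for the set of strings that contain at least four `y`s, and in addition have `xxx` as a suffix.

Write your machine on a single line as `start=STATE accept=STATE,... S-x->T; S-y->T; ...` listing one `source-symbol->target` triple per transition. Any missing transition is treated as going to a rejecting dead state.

Handle the two conditions separately and then intersect. The first has 6 states tracking the count of `y`s, saturating at 5; the second has 4 states tracking how much of the suffix `xxx` has currently been matched. A product state is a pair (one from each), accepting exactly when both do. Equivalent product states are then merged.
8 states suffice.
        x   y  
>  q0   q0  q1 
   q1   q1  q2 
   q2   q2  q3 
   q3   q3  q4 
   q4   q5  q4 
   q5   q6  q4 
   q6   q7  q4 
 * q7   q7  q4 
(> = start, * = accepting)

start=q0; accept=q7; q0-x->q0; q0-y->q1; q1-x->q1; q1-y->q2; q2-x->q2; q2-y->q3; q3-x->q3; q3-y->q4; q4-x->q5; q4-y->q4; q5-x->q6; q5-y->q4; q6-x->q7; q6-y->q4; q7-x->q7; q7-y->q4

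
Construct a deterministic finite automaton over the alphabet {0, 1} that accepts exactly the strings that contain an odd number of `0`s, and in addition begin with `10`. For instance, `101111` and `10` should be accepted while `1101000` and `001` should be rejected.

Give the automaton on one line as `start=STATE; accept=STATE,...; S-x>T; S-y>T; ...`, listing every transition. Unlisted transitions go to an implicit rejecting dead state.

start=s0; accept=s3; s0-0>s1; s0-1>s2; s1-0>s1; s1-1>s1; s2-0>s3; s2-1>s1; s3-0>s4; s3-1>s3; s4-0>s3; s4-1>s4

Build one automaton per condition and run them in lockstep. One (2 states) tracks the count of `0`s modulo 2; the other (4 states) tracks whether the input so far still matches the prefix `10`. Each combined state is a pair, one component from each; accept when both components accept. Minimizing collapses redundant product states.
With 5 states:
        0   1  
>  s0   s1  s2 
   s1   s1  s1 
   s2   s3  s1 
 * s3   s4  s3 
   s4   s3  s4 
(> = start, * = accepting)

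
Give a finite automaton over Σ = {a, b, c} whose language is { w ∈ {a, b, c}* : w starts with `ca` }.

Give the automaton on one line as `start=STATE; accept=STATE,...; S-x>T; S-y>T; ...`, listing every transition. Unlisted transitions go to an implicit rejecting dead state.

start=S0; accept=S2; S0-a>S3; S0-b>S3; S0-c>S1; S1-a>S2; S1-b>S3; S1-c>S3; S2-a>S2; S2-b>S2; S2-c>S2; S3-a>S3; S3-b>S3; S3-c>S3

Check the first 2 symbols one by one: S0 through S1 record how many have matched `ca` so far; any wrong symbol goes to the dead state S3. After all 2 match we enter the accepting sink S2.
A 4-state machine:
        a   b   c  
>  S0   S3  S3  S1 
   S1   S2  S3  S3 
 * S2   S2  S2  S2 
   S3   S3  S3  S3 
(> = start, * = accepting)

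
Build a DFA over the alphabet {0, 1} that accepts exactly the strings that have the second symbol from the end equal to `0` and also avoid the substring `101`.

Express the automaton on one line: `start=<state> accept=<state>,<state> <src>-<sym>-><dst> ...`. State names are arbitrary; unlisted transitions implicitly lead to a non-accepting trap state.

start=q0 accept=q3,q4 q0-0->q1 q0-1->q2 q1-0->q3 q1-1->q4 q2-0->q5 q2-1->q2 q3-0->q3 q3-1->q4 q4-0->q5 q4-1->q2 q5-0->q3 q5-1->q6 q6-0->q6 q6-1->q6

Build one automaton per condition and run them in lockstep. The first has 7 states tracking the last 2 symbols read; the second has 4 states tracking partial matches of the forbidden pattern `101`. A product state is a pair (one from each), accepting exactly when both do. After merging equivalent states the machine shrinks.
7 states suffice.
        0   1  
>  q0   q1  q2 
   q1   q3  q4 
   q2   q5  q2 
 * q3   q3  q4 
 * q4   q5  q2 
   q5   q3  q6 
   q6   q6  q6 
(> = start, * = accepting)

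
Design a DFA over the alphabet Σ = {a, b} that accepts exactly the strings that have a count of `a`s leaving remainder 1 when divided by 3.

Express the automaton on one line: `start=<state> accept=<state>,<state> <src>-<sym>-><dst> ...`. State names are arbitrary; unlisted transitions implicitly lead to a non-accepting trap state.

The only thing that matters is how many `a`s have appeared, reduced mod 3. Use one state per residue: q0 for 0, …, q2 for 2. Reading `a` moves to the next residue; anything else stays put. q1 is accepting.
        a   b  
>  q0   q1  q0 
 * q1   q2  q1 
   q2   q0  q2 
(> = start, * = accepting)

start=q0 accept=q1 q0-a->q1 q0-b->q0 q1-a->q2 q1-b->q1 q2-a->q0 q2-b->q2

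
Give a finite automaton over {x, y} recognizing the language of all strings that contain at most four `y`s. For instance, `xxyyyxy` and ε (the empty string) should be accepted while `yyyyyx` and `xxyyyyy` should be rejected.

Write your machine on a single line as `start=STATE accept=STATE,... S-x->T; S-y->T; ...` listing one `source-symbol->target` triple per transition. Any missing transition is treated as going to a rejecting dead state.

start=q0; accept=q0,q1,q2,q3,q4; q0-x->q0; q0-y->q1; q1-x->q1; q1-y->q2; q2-x->q2; q2-y->q3; q3-x->q3; q3-y->q4; q4-x->q4; q4-y->q5; q5-x->q5; q5-y->q5

Count `y`s, saturating at 5: states q0 through q4 mean 0 through 4 `y`s seen; q5 means more than 4. Each `y` increments (capped at q5); other symbols loop. Accept from {q0, q1, q2, q3, q4}.
With 6 states:
        x   y  
>* q0   q0  q1 
 * q1   q1  q2 
 * q2   q2  q3 
 * q3   q3  q4 
 * q4   q4  q5 
   q5   q5  q5 
(> = start, * = accepting)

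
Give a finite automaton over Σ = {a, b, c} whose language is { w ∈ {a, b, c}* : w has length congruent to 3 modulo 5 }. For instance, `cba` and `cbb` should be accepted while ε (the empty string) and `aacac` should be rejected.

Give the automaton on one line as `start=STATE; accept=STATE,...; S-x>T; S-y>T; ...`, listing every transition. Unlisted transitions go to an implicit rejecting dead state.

Count input length modulo 5: every symbol advances one step around the cycle s0 → s1 → s2 → s3 → s4 → s0. Accept at s3.
5 states suffice.
        a   b   c  
>  s0   s1  s1  s1 
   s1   s2  s2  s2 
   s2   s3  s3  s3 
 * s3   s4  s4  s4 
   s4   s0  s0  s0 
(> = start, * = accepting)

start=s0; accept=s3; s0-a>s1; s0-b>s1; s0-c>s1; s1-a>s2; s1-b>s2; s1-c>s2; s2-a>s3; s2-b>s3; s2-c>s3; s3-a>s4; s3-b>s4; s3-c>s4; s4-a>s0; s4-b>s0; s4-c>s0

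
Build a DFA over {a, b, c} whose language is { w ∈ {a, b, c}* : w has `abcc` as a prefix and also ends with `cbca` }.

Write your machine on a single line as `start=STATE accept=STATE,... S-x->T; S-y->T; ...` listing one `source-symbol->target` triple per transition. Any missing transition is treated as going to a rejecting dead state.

Run two small machines in parallel and take their product. The first has 6 states tracking whether the input so far still matches the prefix `abcc`; the second has 5 states tracking how much of the suffix `cbca` has currently been matched. A product state is a pair (one from each), accepting exactly when both do. Equivalent product states are then merged.
With 10 states:
        a   b   c  
>  q0   q1  q2  q2 
   q1   q2  q3  q2 
   q2   q2  q2  q2 
   q3   q2  q2  q4 
   q4   q2  q2  q5 
   q5   q6  q7  q5 
   q6   q6  q6  q5 
   q7   q6  q6  q8 
   q8   q9  q7  q5 
 * q9   q6  q6  q5 
(> = start, * = accepting)

start=q0; accept=q9; q0-a->q1; q0-b->q2; q0-c->q2; q1-a->q2; q1-b->q3; q1-c->q2; q2-a->q2; q2-b->q2; q2-c->q2; q3-a->q2; q3-b->q2; q3-c->q4; q4-a->q2; q4-b->q2; q4-c->q5; q5-a->q6; q5-b->q7; q5-c->q5; q6-a->q6; q6-b->q6; q6-c->q5; q7-a->q6; q7-b->q6; q7-c->q8; q8-a->q9; q8-b->q7; q8-c->q5; q9-a->q6; q9-b->q6; q9-c->q5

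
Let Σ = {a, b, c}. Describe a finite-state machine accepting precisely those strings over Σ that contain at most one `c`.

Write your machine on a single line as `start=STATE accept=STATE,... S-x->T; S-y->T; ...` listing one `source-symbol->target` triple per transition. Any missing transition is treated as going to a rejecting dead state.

start=q0; accept=q0,q1; q0-a->q0; q0-b->q0; q0-c->q1; q1-a->q1; q1-b->q1; q1-c->q2; q2-a->q2; q2-b->q2; q2-c->q2

Only the number of `c`s matters, and only up to 2. Make a chain q0 → q1 → q2 advanced by each `c` (with q2 absorbing); every other symbol self-loops. The accepting set is {q0, q1}.
3 states suffice.
        a   b   c  
>* q0   q0  q0  q1 
 * q1   q1  q1  q2 
   q2   q2  q2  q2 
(> = start, * = accepting)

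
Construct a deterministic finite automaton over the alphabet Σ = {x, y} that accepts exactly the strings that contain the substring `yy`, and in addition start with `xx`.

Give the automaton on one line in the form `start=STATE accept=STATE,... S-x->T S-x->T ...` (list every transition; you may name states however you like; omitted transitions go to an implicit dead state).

start=s0 accept=s5 s0-x->s1 s0-y->s2 s1-x->s3 s1-y->s2 s2-x->s2 s2-y->s2 s3-x->s3 s3-y->s4 s4-x->s3 s4-y->s5 s5-x->s5 s5-y->s5

Run two small machines in parallel and take their product. The first has 3 states tracking whether and how much of `yy` has been seen; the second has 4 states tracking whether the input so far still matches the prefix `xx`. A product state is a pair (one from each), accepting exactly when both do. Minimizing collapses redundant product states.
A 6-state machine:
        x   y  
>  s0   s1  s2 
   s1   s3  s2 
   s2   s2  s2 
   s3   s3  s4 
   s4   s3  s5 
 * s5   s5  s5 
(> = start, * = accepting)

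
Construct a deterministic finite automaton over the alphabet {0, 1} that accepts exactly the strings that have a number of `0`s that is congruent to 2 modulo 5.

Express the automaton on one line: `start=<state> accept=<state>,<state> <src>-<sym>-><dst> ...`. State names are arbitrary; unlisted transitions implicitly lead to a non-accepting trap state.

The only thing that matters is how many `0`s have appeared, reduced mod 5. Use one state per residue: q0 for 0, …, q4 for 4. Reading `0` moves to the next residue; anything else stays put. q2 is accepting.
With 5 states:
        0   1  
>  q0   q1  q0 
   q1   q2  q1 
 * q2   q3  q2 
   q3   q4  q3 
   q4   q0  q4 
(> = start, * = accepting)

start=q0 accept=q2 q0-0->q1 q0-1->q0 q1-0->q2 q1-1->q1 q2-0->q3 q2-1->q2 q3-0->q4 q3-1->q3 q4-0->q0 q4-1->q4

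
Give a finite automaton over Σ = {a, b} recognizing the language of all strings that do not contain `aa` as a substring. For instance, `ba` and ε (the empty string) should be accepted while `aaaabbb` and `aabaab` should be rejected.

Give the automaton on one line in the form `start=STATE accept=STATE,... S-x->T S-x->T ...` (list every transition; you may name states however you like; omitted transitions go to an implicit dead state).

start=S0 accept=S0,S1 S0-a->S1 S0-b->S0 S1-a->S2 S1-b->S0 S2-a->S2 S2-b->S2

This is the complement of 'contains `aa`'. Use the same substring-matching states — S0 through S2 holding how much of `aa` has just been matched — but flip the accepting set: everything except the trap S2 accepts.
A 3-state machine:
        a   b  
>* S0   S1  S0 
 * S1   S2  S0 
   S2   S2  S2 
(> = start, * = accepting)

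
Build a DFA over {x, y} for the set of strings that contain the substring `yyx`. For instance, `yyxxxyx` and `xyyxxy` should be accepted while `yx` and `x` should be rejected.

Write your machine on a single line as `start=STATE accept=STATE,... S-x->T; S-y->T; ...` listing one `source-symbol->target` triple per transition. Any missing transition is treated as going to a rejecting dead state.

Track how much of `yyx` has been matched so far: state S0 is no progress, S3 is the absorbing accept state reached once `yyx` has occurred. Intermediate states record partial matches; on a mismatch, fall back to the longest reusable overlap.
A 4-state machine:
        x   y  
>  S0   S0  S1 
   S1   S0  S2 
   S2   S3  S2 
 * S3   S3  S3 
(> = start, * = accepting)

start=S0; accept=S3; S0-x->S0; S0-y->S1; S1-x->S0; S1-y->S2; S2-x->S3; S2-y->S2; S3-x->S3; S3-y->S3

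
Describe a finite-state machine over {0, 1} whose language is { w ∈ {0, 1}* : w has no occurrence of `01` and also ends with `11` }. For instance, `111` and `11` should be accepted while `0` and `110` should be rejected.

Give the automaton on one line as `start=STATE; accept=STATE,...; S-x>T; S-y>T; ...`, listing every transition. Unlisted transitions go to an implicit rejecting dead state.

Handle the two conditions separately and then intersect. One (3 states) tracks partial matches of the forbidden pattern `01`; the other (3 states) tracks how much of the suffix `11` has currently been matched. Each combined state is a pair, one component from each; accept when both components accept. Equivalent product states are then merged.
        0   1  
>  S0   S1  S2 
   S1   S1  S1 
   S2   S1  S3 
 * S3   S1  S3 
(> = start, * = accepting)

start=S0; accept=S3; S0-0>S1; S0-1>S2; S1-0>S1; S1-1>S1; S2-0>S1; S2-1>S3; S3-0>S1; S3-1>S3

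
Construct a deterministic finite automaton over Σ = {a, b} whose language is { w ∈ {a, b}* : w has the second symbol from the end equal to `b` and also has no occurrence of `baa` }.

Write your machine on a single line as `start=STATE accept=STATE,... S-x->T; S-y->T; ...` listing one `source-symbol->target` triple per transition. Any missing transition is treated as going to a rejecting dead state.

Run two small machines in parallel and take their product. One (7 states) tracks the last 2 symbols read; the other (4 states) tracks partial matches of the forbidden pattern `baa`. Each combined state is a pair, one component from each; accept when both components accept. Minimizing collapses redundant product states.
5 states suffice.
        a   b  
>  S0   S0  S1 
   S1   S2  S3 
 * S2   S4  S1 
 * S3   S2  S3 
   S4   S4  S4 
(> = start, * = accepting)

start=S0; accept=S2,S3; S0-a->S0; S0-b->S1; S1-a->S2; S1-b->S3; S2-a->S4; S2-b->S1; S3-a->S2; S3-b->S3; S4-a->S4; S4-b->S4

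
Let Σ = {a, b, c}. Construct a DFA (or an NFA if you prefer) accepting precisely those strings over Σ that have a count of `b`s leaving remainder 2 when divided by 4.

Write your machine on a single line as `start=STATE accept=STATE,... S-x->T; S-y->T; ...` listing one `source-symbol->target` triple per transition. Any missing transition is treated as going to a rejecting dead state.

start=q0; accept=q2; q0-a->q0; q0-b->q1; q0-c->q0; q1-a->q1; q1-b->q2; q1-c->q1; q2-a->q2; q2-b->q3; q2-c->q2; q3-a->q3; q3-b->q0; q3-c->q3

The only thing that matters is how many `b`s have appeared, reduced mod 4. Use one state per residue: q0 for 0, …, q3 for 3. Reading `b` moves to the next residue; anything else stays put. q2 is accepting.
With 4 states:
        a   b   c  
>  q0   q0  q1  q0 
   q1   q1  q2  q1 
 * q2   q2  q3  q2 
   q3   q3  q0  q3 
(> = start, * = accepting)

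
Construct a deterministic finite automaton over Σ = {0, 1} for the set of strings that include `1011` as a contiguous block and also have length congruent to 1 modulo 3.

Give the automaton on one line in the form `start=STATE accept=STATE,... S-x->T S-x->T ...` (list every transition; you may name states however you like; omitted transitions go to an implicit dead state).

start=A accept=L A-0->B A-1->C B-0->D B-1->E C-0->F C-1->E D-0->A D-1->G E-0->H E-1->G F-0->A F-1->I G-0->J G-1->C H-0->B H-1->K I-0->J I-1->L J-0->D J-1->M K-0->F K-1->N L-0->N L-1->N M-0->H M-1->O N-0->O N-1->O O-0->L O-1->L

Handle the two conditions separately and then intersect. The first has 5 states tracking whether and how much of `1011` has been seen; the second has 3 states tracking the input length modulo 3. A product state is a pair (one from each), accepting exactly when both do.
15 states suffice.
       0  1 
>  A   B  C 
   B   D  E 
   C   F  E 
   D   A  G 
   E   H  G 
   F   A  I 
   G   J  C 
   H   B  K 
   I   J  L 
   J   D  M 
   K   F  N 
 * L   N  N 
   M   H  O 
   N   O  O 
   O   L  L 
(> = start, * = accepting)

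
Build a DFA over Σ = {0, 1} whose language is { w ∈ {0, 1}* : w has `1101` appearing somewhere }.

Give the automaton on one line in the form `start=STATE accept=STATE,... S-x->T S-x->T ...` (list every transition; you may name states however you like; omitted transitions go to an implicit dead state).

States q0..q3 record the length of the longest prefix of `1101` that matches the current input suffix. Reaching q4 means `1101` has been seen, and we stay there forever. Accept from q4.
A 5-state machine:
        0   1  
>  q0   q0  q1 
   q1   q0  q2 
   q2   q3  q2 
   q3   q0  q4 
 * q4   q4  q4 
(> = start, * = accepting)

start=q0 accept=q4 q0-0->q0 q0-1->q1 q1-0->q0 q1-1->q2 q2-0->q3 q2-1->q2 q3-0->q0 q3-1->q4 q4-0->q4 q4-1->q4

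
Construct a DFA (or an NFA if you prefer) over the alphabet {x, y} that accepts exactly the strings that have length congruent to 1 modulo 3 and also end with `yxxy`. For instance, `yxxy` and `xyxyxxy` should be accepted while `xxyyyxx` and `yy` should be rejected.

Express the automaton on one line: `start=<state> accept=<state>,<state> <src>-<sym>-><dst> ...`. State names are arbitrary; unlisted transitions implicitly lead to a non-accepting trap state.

start=S0 accept=S6 S0-x->S1 S0-y->S2 S1-x->S3 S1-y->S3 S2-x->S4 S2-y->S3 S3-x->S0 S3-y->S0 S4-x->S5 S4-y->S0 S5-x->S1 S5-y->S6 S6-x->S4 S6-y->S3

Build one automaton per condition and run them in lockstep. One (3 states) tracks the input length modulo 3; the other (5 states) tracks how much of the suffix `yxxy` has currently been matched. Each combined state is a pair, one component from each; accept when both components accept. Minimizing collapses redundant product states.
        x   y  
>  S0   S1  S2 
   S1   S3  S3 
   S2   S4  S3 
   S3   S0  S0 
   S4   S5  S0 
   S5   S1  S6 
 * S6   S4  S3 
(> = start, * = accepting)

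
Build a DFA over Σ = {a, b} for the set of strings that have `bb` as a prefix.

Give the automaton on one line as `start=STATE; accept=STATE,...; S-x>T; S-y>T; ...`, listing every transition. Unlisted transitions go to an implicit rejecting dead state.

Walk along `bb` while the input agrees: from q0 take `b` to q1, and so on. Any deviation drops to the rejecting sink q3. Once q2 is reached the prefix is confirmed and every continuation is accepted.
A 4-state machine:
        a   b  
>  q0   q3  q1 
   q1   q3  q2 
 * q2   q2  q2 
   q3   q3  q3 
(> = start, * = accepting)

start=q0; accept=q2; q0-a>q3; q0-b>q1; q1-a>q3; q1-b>q2; q2-a>q2; q2-b>q2; q3-a>q3; q3-b>q3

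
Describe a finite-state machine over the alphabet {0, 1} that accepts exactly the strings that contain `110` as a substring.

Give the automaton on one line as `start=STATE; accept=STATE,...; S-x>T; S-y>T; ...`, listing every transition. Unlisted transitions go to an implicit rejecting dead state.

start=q0; accept=q3; q0-0>q0; q0-1>q1; q1-0>q0; q1-1>q2; q2-0>q3; q2-1>q2; q3-0>q3; q3-1>q3

States q0..q2 record the length of the longest prefix of `110` that matches the current input suffix. Reaching q3 means `110` has been seen, and we stay there forever. Accept from q3.
A 4-state machine:
        0   1  
>  q0   q0  q1 
   q1   q0  q2 
   q2   q3  q2 
 * q3   q3  q3 
(> = start, * = accepting)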